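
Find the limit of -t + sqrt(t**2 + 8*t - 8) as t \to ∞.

This has the form ∞ − ∞. Multiply and divide by the conjugate √(t^2 + 8*t - 8) + t.
That gives (8t - 8) / (√(t^2 + 8*t - 8) + t).
Divide numerator and denominator by t: the limit is 8/(2·1) = 4.

4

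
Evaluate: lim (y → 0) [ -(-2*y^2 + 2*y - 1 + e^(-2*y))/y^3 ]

Direct substitution gives 0/0.
Apply L'Hôpital: lim (-4*y + 2 - 2*e^(-2*y))/(-3*y^2), still 0/0.
Apply L'Hôpital: lim (-4 + 4*e^(-2*y))/(-6*y), still 0/0.
After 3 applications of L'Hôpital's rule the quotient is (-8*e^(-2*y))/(-6); substituting y = 0 gives 4/3.

4/3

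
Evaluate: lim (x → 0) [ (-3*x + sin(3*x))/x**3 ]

Direct substitution gives 0/0.
Apply L'Hôpital: lim (3*cos(3*x) - 3)/(3*x^2), still 0/0.
Apply L'Hôpital: lim (-9*sin(3*x))/(6*x), still 0/0.
After 3 applications of L'Hôpital's rule the quotient is (-27*cos(3*x))/(6); substituting x = 0 gives -9/2.

-9/2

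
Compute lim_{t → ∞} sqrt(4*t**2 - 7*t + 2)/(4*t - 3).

1/2

For large |t|, √(4*t^2 - 7*t + 2) ≈ √4·|t| and the denominator ≈ 4t.
Since t → +∞, |t| = t, giving √4/(4) = 1/2.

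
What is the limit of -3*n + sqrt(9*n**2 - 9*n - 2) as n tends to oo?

This has the form ∞ − ∞. Multiply and divide by the conjugate √(9*n^2 - 9*n - 2) + 3n.
That gives (-9n - 2) / (√(9*n^2 - 9*n - 2) + 3n).
Divide numerator and denominator by n: the limit is -9/(2·3) = -3/2.

-3/2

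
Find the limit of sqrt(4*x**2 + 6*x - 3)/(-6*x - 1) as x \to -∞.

1/3

For large |x|, √(4*x^2 + 6*x - 3) ≈ √4·|x| and the denominator ≈ -6x.
Since x → −∞, |x| = −x, giving −√4/(-6) = 1/3.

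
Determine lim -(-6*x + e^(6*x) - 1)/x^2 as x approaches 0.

Direct substitution gives 0/0.
Apply L'Hôpital: lim (6*e^(6*x) - 6)/(-2*x), still 0/0.
After 2 applications of L'Hôpital's rule the quotient is (36*e^(6*x))/(-2); substituting x = 0 gives -18.

-18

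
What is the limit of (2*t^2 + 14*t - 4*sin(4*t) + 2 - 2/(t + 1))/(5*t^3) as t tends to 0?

134/15

Substitution gives 0/0 (the numerator vanishes to order 3).
Expand each term to order t^3: the coefficient of t^3 in -4·sin(4t) is 128/3 and in -2·1/(1 + t) is 2.
Lower-order terms cancel with the polynomial part, so the numerator is (134/3)·t^3 + o(t^3), and the limit is (134/3)/(5) = 134/15.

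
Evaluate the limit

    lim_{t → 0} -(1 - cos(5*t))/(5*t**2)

-5/2

Substitution gives 0/0.
Use (1 − cos u)/u² → 1/2 with u = 5t: the limit is 5²/(2·(-5)) = -5/2.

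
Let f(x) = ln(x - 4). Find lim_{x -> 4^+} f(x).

-∞

As x → 4⁺, x - 4 → 0⁺ and ln(x - 4) → −∞.
Multiplying by 1 gives -∞.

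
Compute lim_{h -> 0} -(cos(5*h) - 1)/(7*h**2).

Direct substitution gives 0/0.
Apply L'Hôpital: lim (-5*sin(5*h))/(-14*h), still 0/0.
After 2 applications of L'Hôpital's rule the quotient is (-25*cos(5*h))/(-14); substituting h = 0 gives 25/14.

25/14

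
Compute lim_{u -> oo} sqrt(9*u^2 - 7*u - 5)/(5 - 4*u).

For large |u|, √(9*u^2 - 7*u - 5) ≈ √9·|u| and the denominator ≈ -4u.
Since u → +∞, |u| = u, giving √9/(-4) = -3/4.

-3/4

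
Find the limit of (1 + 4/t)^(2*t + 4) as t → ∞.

e^(8)

The base → 1 and the exponent → ∞: a 1^∞ form.
Take logarithms: (2t + 4)·ln(1 + 4/t). Since ln(1+u) ~ u for small u, this behaves like (2t)·(4/t) → 8.
So the limit is e^(8).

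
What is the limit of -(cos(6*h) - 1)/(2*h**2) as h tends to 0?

Direct substitution gives 0/0.
Apply L'Hôpital: lim (-6*sin(6*h))/(-4*h), still 0/0.
After 2 applications of L'Hôpital's rule the quotient is (-36*cos(6*h))/(-4); substituting h = 0 gives 9.

9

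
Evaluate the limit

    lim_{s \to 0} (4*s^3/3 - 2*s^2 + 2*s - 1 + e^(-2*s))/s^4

2/3

Direct substitution gives 0/0.
Apply L'Hôpital: lim (4*s^2 - 4*s + 2 - 2*e^(-2*s))/(4*s^3), still 0/0.
Apply L'Hôpital: lim (8*s - 4 + 4*e^(-2*s))/(12*s^2), still 0/0.
Apply L'Hôpital: lim (8 - 8*e^(-2*s))/(24*s), still 0/0.
After 4 applications of L'Hôpital's rule the quotient is (16*e^(-2*s))/(24); substituting s = 0 gives 2/3.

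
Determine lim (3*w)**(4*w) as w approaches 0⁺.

Base → 0⁺ and exponent → 0⁺: a 0^0 form.
Take logs: 4w·ln(3w). This is 0·(−∞); rewriting as ln(3w)/(1/(4w)) and applying L'Hôpital gives 0.
Hence the limit is e^0 = 1.

1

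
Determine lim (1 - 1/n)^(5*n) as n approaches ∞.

Write it as [(1 - 1/n)^n]^(5) · (1 - 1/n)^(0). The bracketed term tends to e^(-1) and the second factor to 1, so the limit is e^(-5).

e^(-5)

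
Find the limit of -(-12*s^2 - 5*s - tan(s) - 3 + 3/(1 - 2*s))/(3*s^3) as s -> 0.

Substitution gives 0/0 (the numerator vanishes to order 3).
Expand each term to order s^3: the coefficient of s^3 in 3·1/(1 - 2s) is 24 and in −tan(s) is -1/3.
Lower-order terms cancel with the polynomial part, so the numerator is (71/3)·s^3 + o(s^3), and the limit is (71/3)/(-3) = -71/9.

-71/9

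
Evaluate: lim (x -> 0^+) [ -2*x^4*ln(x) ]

This is a 0·(−∞) form. Rewrite as -2·ln(x) / x^(−4) and apply L'Hôpital:
the derivative quotient is -2·(1/x) / (−4·x^(−5)) = (2/4)·x^4 → 0.

0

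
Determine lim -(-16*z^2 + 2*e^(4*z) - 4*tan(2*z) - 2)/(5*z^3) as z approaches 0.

-32/15

Substitution gives 0/0; apply L'Hôpital's rule 3 times.
After differentiating numerator and denominator 3 times the quotient is (128*e^(4*z) - 192*tan(2*z)^4 - 256*tan(2*z)^2 - 64)/(-30); at z = 0 this is -32/15.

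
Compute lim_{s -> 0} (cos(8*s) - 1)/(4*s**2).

Direct substitution gives 0/0.
Apply L'Hôpital: lim (-8*sin(8*s))/(8*s), still 0/0.
After 2 applications of L'Hôpital's rule the quotient is (-64*cos(8*s))/(8); substituting s = 0 gives -8.

-8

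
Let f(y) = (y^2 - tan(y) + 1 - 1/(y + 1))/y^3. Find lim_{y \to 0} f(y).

2/3

Substitution gives 0/0 (the numerator vanishes to order 3).
Expand each term to order y^3: the coefficient of y^3 in −tan(y) is -1/3 and in −1/(1 + y) is 1.
Lower-order terms cancel with the polynomial part, so the numerator is (2/3)·y^3 + o(y^3), and the limit is (2/3)/(1) = 2/3.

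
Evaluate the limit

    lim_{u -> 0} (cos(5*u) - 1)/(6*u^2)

-25/12

Direct substitution gives 0/0.
Apply L'Hôpital: lim (-5*sin(5*u))/(12*u), still 0/0.
After 2 applications of L'Hôpital's rule the quotient is (-25*cos(5*u))/(12); substituting u = 0 gives -25/12.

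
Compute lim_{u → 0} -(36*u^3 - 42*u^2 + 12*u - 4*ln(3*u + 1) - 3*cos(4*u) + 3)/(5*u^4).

-49/5

Substitution gives 0/0 (the numerator vanishes to order 4).
Expand each term to order u^4: the coefficient of u^4 in -3·cos(4u) is -32 and in -4·ln(1 + 3u) is 81.
Lower-order terms cancel with the polynomial part, so the numerator is (49)·u^4 + o(u^4), and the limit is (49)/(-5) = -49/5.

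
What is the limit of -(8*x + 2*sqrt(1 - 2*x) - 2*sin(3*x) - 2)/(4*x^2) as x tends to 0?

1/4

Substitution gives 0/0 (the numerator vanishes to order 2).
Expand each term to order x^2: the coefficient of x^2 in 2·√(1 - 2x) is -1 and in -2·sin(3x) is 0.
Lower-order terms cancel with the polynomial part, so the numerator is (-1)·x^2 + o(x^2), and the limit is (-1)/(-4) = 1/4.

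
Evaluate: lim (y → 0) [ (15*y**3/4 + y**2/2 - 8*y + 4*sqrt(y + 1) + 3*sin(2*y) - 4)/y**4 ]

Substitution gives 0/0 (the numerator vanishes to order 4).
Expand each term to order y^4: the coefficient of y^4 in 3·sin(2y) is 0 and in 4·√(1 + y) is -5/32.
Lower-order terms cancel with the polynomial part, so the numerator is (-5/32)·y^4 + o(y^4), and the limit is (-5/32)/(1) = -5/32.

-5/32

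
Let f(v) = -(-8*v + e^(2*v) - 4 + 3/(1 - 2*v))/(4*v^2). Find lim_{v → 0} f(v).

Substitution gives 0/0 (the numerator vanishes to order 2).
Expand each term to order v^2: the coefficient of v^2 in 3·1/(1 - 2v) is 12 and in e^(2v) is 2.
Lower-order terms cancel with the polynomial part, so the numerator is (14)·v^2 + o(v^2), and the limit is (14)/(-4) = -7/2.

-7/2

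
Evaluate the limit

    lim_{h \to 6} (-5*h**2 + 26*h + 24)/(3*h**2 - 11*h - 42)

-34/25

Direct substitution gives 0/0, so factor. Both numerator and denominator have (h - 6) as a factor.
After cancelling, the expression reduces to (-5*h - 4)/(3*h + 7).
Substituting h = 6 gives -34/25.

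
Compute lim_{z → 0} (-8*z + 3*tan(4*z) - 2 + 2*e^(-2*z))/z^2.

Substitution gives 0/0 (the numerator vanishes to order 2).
Expand each term to order z^2: the coefficient of z^2 in 2·e^(-2z) is 4 and in 3·tan(4z) is 0.
Lower-order terms cancel with the polynomial part, so the numerator is (4)·z^2 + o(z^2), and the limit is (4)/(1) = 4.

4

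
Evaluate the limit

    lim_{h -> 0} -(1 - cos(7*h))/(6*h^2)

Substitution gives 0/0.
Use (1 − cos u)/u² → 1/2 with u = 7h: the limit is 7²/(2·(-6)) = -49/12.

-49/12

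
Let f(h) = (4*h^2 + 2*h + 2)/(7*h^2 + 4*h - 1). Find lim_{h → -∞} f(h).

Numerator and denominator both have degree 2.
Dividing every term by h^2, all lower-order terms vanish and the limit is the ratio of leading coefficients, 4/(7) = 4/7.

4/7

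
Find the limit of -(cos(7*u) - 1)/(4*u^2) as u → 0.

Direct substitution gives 0/0.
Apply L'Hôpital: lim (-7*sin(7*u))/(-8*u), still 0/0.
After 2 applications of L'Hôpital's rule the quotient is (-49*cos(7*u))/(-8); substituting u = 0 gives 49/8.

49/8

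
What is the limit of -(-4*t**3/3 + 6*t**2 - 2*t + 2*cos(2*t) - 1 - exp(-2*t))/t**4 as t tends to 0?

-2/3

Substitution gives 0/0; apply L'Hôpital's rule 4 times.
After differentiating numerator and denominator 4 times the quotient is (32*cos(2*t) - 16*e^(-2*t))/(-24); at t = 0 this is -2/3.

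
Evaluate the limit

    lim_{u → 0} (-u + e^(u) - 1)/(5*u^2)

Direct substitution gives 0/0.
Apply L'Hôpital: lim (e^(u) - 1)/(10*u), still 0/0.
After 2 applications of L'Hôpital's rule the quotient is (e^(u))/(10); substituting u = 0 gives 1/10.

1/10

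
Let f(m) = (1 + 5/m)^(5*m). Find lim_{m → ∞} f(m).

The base → 1 and the exponent → ∞: a 1^∞ form.
Take logarithms: (5m)·ln(1 + 5/m). Since ln(1+u) ~ u for small u, this behaves like (5m)·(5/m) → 25.
So the limit is e^(25).

e^(25)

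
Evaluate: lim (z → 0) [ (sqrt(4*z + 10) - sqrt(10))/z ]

√(10)/5

A 0/0 form; rationalise with √(10 + 4z) + √10. This collapses the numerator to 4z, leaving 4/(√(10 + 4z) + √10) → 4/(2√10) = √(10)/5.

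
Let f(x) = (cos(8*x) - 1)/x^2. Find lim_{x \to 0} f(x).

Direct substitution gives 0/0.
Apply L'Hôpital: lim (-8*sin(8*x))/(2*x), still 0/0.
After 2 applications of L'Hôpital's rule the quotient is (-64*cos(8*x))/(2); substituting x = 0 gives -32.

-32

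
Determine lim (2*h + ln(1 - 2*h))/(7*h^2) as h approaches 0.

Direct substitution gives 0/0.
Apply L'Hôpital: lim (2 - 2/(1 - 2*h))/(14*h), still 0/0.
After 2 applications of L'Hôpital's rule the quotient is (-4/(1 - 2*h)^2)/(14); substituting h = 0 gives -2/7.

-2/7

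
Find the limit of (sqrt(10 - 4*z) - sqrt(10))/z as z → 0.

Substitution gives 0/0. Multiply numerator and denominator by the conjugate √(10 - 4z) + √10.
The numerator becomes (10 - 4z) − 10 = -4z, so the expression simplifies to -4/(√(10 - 4z) + √10).
Letting z → 0 gives -4/(2√10) = -√(10)/5.

-√(10)/5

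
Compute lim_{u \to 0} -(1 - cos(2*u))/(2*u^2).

Substitution gives 0/0.
Use (1 − cos θ)/θ² → 1/2 with θ = 2u: the limit is 2²/(2·(-2)) = -1.

-1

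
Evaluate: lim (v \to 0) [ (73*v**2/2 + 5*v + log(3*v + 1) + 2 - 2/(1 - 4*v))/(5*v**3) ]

Substitution gives 0/0 (the numerator vanishes to order 3).
Expand each term to order v^3: the coefficient of v^3 in ln(1 + 3v) is 9 and in -2·1/(1 - 4v) is -128.
Lower-order terms cancel with the polynomial part, so the numerator is (-119)·v^3 + o(v^3), and the limit is (-119)/(5) = -119/5.

-119/5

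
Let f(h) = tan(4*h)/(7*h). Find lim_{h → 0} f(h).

Substitution gives 0/0.
Since tan(u)/u → 1 as u → 0, tan(4h)/(4h) → 1 and the limit is 4/7.

4/7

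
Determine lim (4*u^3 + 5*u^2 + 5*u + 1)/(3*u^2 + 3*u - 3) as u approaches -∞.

The numerator has higher degree (3 > 2); the quotient behaves like (4/(3))·u^1 for large |u|.
As u → −∞ this diverges to -∞.

-∞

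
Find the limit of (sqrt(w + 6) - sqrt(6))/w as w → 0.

A 0/0 form; rationalise with √(6 + w) + √6. This collapses the numerator to w, leaving 1/(√(6 + w) + √6) → 1/(2√6) = √(6)/12.

√(6)/12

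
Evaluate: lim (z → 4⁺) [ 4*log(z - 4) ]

As z → 4⁺, z - 4 → 0⁺ and ln(z - 4) → −∞.
Multiplying by 4 gives -∞.

-∞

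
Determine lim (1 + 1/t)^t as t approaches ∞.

e

The base → 1 and the exponent → ∞: a 1^∞ form.
Take logarithms: (t)·ln(1 + 1/t). Since ln(1+u) ~ u for small u, this behaves like (t)·(1/t) → 1.
So the limit is e^(1).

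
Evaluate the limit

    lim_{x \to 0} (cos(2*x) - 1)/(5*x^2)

Direct substitution gives 0/0.
Apply L'Hôpital: lim (-2*sin(2*x))/(10*x), still 0/0.
After 2 applications of L'Hôpital's rule the quotient is (-4*cos(2*x))/(10); substituting x = 0 gives -2/5.

-2/5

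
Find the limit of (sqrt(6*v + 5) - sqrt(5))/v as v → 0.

3*√(5)/5

A 0/0 form; rationalise with √(5 + 6v) + √5. This collapses the numerator to 6v, leaving 6/(√(5 + 6v) + √5) → 6/(2√5) = 3*√(5)/5.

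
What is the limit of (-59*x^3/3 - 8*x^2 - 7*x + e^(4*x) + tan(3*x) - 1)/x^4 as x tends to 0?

32/3

Substitution gives 0/0; apply L'Hôpital's rule 4 times.
After differentiating numerator and denominator 4 times the quotient is (256*e^(4*x) + 1944*tan(3*x)^5 + 3240*tan(3*x)^3 + 1296*tan(3*x))/(24); at x = 0 this is 32/3.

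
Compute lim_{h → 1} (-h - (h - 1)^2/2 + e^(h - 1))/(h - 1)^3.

1/6

Direct substitution gives 0/0.
Apply L'Hôpital: lim (-h + e^(h - 1))/(3*(h - 1)^2), still 0/0.
Apply L'Hôpital: lim (e^(h - 1) - 1)/(6*h - 6), still 0/0.
After 3 applications of L'Hôpital's rule the quotient is (e^(h - 1))/(6); substituting h = 1 gives 1/6.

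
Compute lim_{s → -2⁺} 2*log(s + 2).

-∞

As s → -2⁺, s + 2 → 0⁺ and ln(s + 2) → −∞.
Multiplying by 2 gives -∞.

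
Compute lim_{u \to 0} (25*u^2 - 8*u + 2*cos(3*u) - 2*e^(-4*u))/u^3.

64/3

Substitution gives 0/0; apply L'Hôpital's rule 3 times.
After differentiating numerator and denominator 3 times the quotient is (54*sin(3*u) + 128*e^(-4*u))/(6); at u = 0 this is 64/3.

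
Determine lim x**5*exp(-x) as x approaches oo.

0

Write as x^5/e^{1x}, an ∞/∞ form.
Exponential growth dominates any polynomial, so repeated L'Hôpital (or the standard result) gives 0.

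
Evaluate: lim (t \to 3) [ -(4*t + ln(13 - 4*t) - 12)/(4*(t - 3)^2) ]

2

Direct substitution gives 0/0.
Apply L'Hôpital: lim (4 - 4/(13 - 4*t))/(24 - 8*t), still 0/0.
After 2 applications of L'Hôpital's rule the quotient is (-16/(13 - 4*t)^2)/(-8); substituting t = 3 gives 2.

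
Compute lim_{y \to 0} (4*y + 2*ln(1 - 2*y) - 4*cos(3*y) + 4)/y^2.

Substitution gives 0/0; apply L'Hôpital's rule 2 times.
After differentiating numerator and denominator 2 times the quotient is (36*cos(3*y) - 8/(2*y - 1)^2)/(2); at y = 0 this is 14.

14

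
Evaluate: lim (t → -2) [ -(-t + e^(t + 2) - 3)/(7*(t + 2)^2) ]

-1/14

Direct substitution gives 0/0.
Apply L'Hôpital: lim (e^(t + 2) - 1)/(-14*t - 28), still 0/0.
After 2 applications of L'Hôpital's rule the quotient is (e^(t + 2))/(-14); substituting t = -2 gives -1/14.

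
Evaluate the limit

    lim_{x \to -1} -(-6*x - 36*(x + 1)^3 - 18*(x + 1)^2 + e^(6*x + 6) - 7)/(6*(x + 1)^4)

-9

Direct substitution gives 0/0.
Apply L'Hôpital: lim (-36*x - 108*(x + 1)^2 + 6*e^(6*x + 6) - 42)/(-24*(x + 1)^3), still 0/0.
Apply L'Hôpital: lim (-216*x + 36*e^(6*x + 6) - 252)/(-72*(x + 1)^2), still 0/0.
Apply L'Hôpital: lim (216*e^(6*x + 6) - 216)/(-144*x - 144), still 0/0.
After 4 applications of L'Hôpital's rule the quotient is (1296*e^(6*x + 6))/(-144); substituting x = -1 gives -9.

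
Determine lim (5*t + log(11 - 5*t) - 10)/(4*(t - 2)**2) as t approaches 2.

Direct substitution gives 0/0.
Apply L'Hôpital: lim (5 - 5/(11 - 5*t))/(8*t - 16), still 0/0.
After 2 applications of L'Hôpital's rule the quotient is (-25/(11 - 5*t)^2)/(8); substituting t = 2 gives -25/8.

-25/8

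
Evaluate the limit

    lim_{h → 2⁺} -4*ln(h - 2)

∞

As h → 2⁺, h - 2 → 0⁺ and ln(h - 2) → −∞.
Multiplying by -4 gives ∞.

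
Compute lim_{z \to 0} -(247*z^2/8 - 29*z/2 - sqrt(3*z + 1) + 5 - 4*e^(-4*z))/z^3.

-1967/48

Substitution gives 0/0 (the numerator vanishes to order 3).
Expand each term to order z^3: the coefficient of z^3 in −√(1 + 3z) is -27/16 and in -4·e^(-4z) is 128/3.
Lower-order terms cancel with the polynomial part, so the numerator is (1967/48)·z^3 + o(z^3), and the limit is (1967/48)/(-1) = -1967/48.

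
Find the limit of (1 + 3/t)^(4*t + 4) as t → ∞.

e^(12)

Let L be the limit and take ln: ln L = lim (4t + 4)·ln(1 + 3/t) = lim (4t + 4)·(3/t + O(1/t²)) = 12.
Hence L = e^(12).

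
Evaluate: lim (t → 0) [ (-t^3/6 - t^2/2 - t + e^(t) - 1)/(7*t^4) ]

1/168

Direct substitution gives 0/0.
Apply L'Hôpital: lim (-t^2/2 - t + e^(t) - 1)/(28*t^3), still 0/0.
Apply L'Hôpital: lim (-t + e^(t) - 1)/(84*t^2), still 0/0.
Apply L'Hôpital: lim (e^(t) - 1)/(168*t), still 0/0.
After 4 applications of L'Hôpital's rule the quotient is (e^(t))/(168); substituting t = 0 gives 1/168.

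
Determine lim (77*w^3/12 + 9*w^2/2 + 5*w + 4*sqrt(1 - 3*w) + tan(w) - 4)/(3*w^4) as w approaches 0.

-135/32

Substitution gives 0/0; apply L'Hôpital's rule 4 times.
After differentiating numerator and denominator 4 times the quotient is (24*tan(w)^3/cos(w)^2 + 16*tan(w)/cos(w)^2 - 1215/(4*(1 - 3*w)^(7/2)))/(72); at w = 0 this is -135/32.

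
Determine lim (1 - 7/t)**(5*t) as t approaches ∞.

Write it as [(1 - 7/t)^t]^(5) · (1 - 7/t)^(0). The bracketed term tends to e^(-7) and the second factor to 1, so the limit is e^(-35).

e^(-35)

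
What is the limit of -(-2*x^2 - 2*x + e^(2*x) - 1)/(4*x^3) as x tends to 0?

Direct substitution gives 0/0.
Apply L'Hôpital: lim (-4*x + 2*e^(2*x) - 2)/(-12*x^2), still 0/0.
Apply L'Hôpital: lim (4*e^(2*x) - 4)/(-24*x), still 0/0.
After 3 applications of L'Hôpital's rule the quotient is (8*e^(2*x))/(-24); substituting x = 0 gives -1/3.

-1/3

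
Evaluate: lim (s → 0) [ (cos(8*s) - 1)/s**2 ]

-32

Direct substitution gives 0/0.
Apply L'Hôpital: lim (-8*sin(8*s))/(2*s), still 0/0.
After 2 applications of L'Hôpital's rule the quotient is (-64*cos(8*s))/(2); substituting s = 0 gives -32.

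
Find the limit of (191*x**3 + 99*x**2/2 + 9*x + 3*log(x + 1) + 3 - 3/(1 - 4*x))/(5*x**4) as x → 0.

-615/4

Substitution gives 0/0; apply L'Hôpital's rule 4 times.
After differentiating numerator and denominator 4 times the quotient is (18432/(4*x - 1)^5 - 18/(x + 1)^4)/(120); at x = 0 this is -615/4.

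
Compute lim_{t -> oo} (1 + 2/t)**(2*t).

Let L be the limit and take ln: ln L = lim (2t)·ln(1 + 2/t) = lim (2t)·(2/t + O(1/t²)) = 4.
Hence L = e^(4).

e^(4)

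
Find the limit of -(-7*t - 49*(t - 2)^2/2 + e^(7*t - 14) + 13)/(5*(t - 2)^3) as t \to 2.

Direct substitution gives 0/0.
Apply L'Hôpital: lim (-49*t + 7*e^(7*t - 14) + 91)/(-15*(t - 2)^2), still 0/0.
Apply L'Hôpital: lim (49*e^(7*t - 14) - 49)/(60 - 30*t), still 0/0.
After 3 applications of L'Hôpital's rule the quotient is (343*e^(7*t - 14))/(-30); substituting t = 2 gives -343/30.

-343/30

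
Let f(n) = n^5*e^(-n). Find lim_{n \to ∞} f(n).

Write as n^5/e^{1n}, an ∞/∞ form.
Exponential growth dominates any polynomial, so repeated L'Hôpital (or the standard result) gives 0.

0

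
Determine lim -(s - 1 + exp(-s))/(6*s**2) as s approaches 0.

Direct substitution gives 0/0.
Apply L'Hôpital: lim (1 - e^(-s))/(-12*s), still 0/0.
After 2 applications of L'Hôpital's rule the quotient is (e^(-s))/(-12); substituting s = 0 gives -1/12.

-1/12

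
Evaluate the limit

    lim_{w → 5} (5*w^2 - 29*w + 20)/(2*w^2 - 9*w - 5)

21/11

Since w = 5 makes numerator and denominator zero, (w - 5) divides both.
Cancelling it gives (5*w - 4)/(2*w + 1); now plug in w = 5 to get 21/11.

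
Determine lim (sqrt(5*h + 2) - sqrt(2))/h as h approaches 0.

A 0/0 form; rationalise with √(2 + 5h) + √2. This collapses the numerator to 5h, leaving 5/(√(2 + 5h) + √2) → 5/(2√2) = 5*√(2)/4.

5*√(2)/4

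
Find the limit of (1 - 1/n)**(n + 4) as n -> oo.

Write it as [(1 - 1/n)^n]^(1) · (1 - 1/n)^(4). The bracketed term tends to e^(-1) and the second factor to 1, so the limit is e^(-1).

e^(-1)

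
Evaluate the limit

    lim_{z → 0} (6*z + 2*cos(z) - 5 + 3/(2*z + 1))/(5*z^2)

11/5

Substitution gives 0/0 (the numerator vanishes to order 2).
Expand each term to order z^2: the coefficient of z^2 in 2·cos(z) is -1 and in 3·1/(1 + 2z) is 12.
Lower-order terms cancel with the polynomial part, so the numerator is (11)·z^2 + o(z^2), and the limit is (11)/(5) = 11/5.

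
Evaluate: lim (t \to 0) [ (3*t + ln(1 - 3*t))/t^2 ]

Direct substitution gives 0/0.
Apply L'Hôpital: lim (3 - 3/(1 - 3*t))/(2*t), still 0/0.
After 2 applications of L'Hôpital's rule the quotient is (-9/(1 - 3*t)^2)/(2); substituting t = 0 gives -9/2.

-9/2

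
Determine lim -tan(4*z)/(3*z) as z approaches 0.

Substitution gives 0/0.
Since tan(u)/u → 1 as u → 0, tan(4z)/(4z) → 1 and the limit is 4/(-3) = -4/3.

-4/3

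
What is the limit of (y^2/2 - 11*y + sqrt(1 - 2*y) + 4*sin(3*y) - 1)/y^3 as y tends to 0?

-37/2

Substitution gives 0/0 (the numerator vanishes to order 3).
Expand each term to order y^3: the coefficient of y^3 in √(1 - 2y) is -1/2 and in 4·sin(3y) is -18.
Lower-order terms cancel with the polynomial part, so the numerator is (-37/2)·y^3 + o(y^3), and the limit is (-37/2)/(1) = -37/2.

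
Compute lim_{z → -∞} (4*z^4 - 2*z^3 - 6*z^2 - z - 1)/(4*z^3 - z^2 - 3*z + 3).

-∞

The numerator has higher degree (4 > 3); the quotient behaves like (4/(4))·z^1 for large |z|.
As z → −∞ this diverges to -∞.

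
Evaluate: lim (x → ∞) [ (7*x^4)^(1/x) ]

1

Base → ∞ and exponent → 0: an ∞^0 form.
Take logs: (1/x)·ln(7·x^4) = (ln 7 + 4·ln x)/x → 0.
So the limit is e^0 = 1.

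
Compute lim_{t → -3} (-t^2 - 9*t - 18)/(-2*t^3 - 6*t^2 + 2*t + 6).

Since t = -3 makes numerator and denominator zero, (t + 3) divides both.
Cancelling it gives (-t - 6)/(2 - 2*t^2); now plug in t = -3 to get 3/16.

3/16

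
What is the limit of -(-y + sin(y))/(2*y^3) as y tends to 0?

1/12

Direct substitution gives 0/0.
Apply L'Hôpital: lim (cos(y) - 1)/(-6*y^2), still 0/0.
Apply L'Hôpital: lim (-sin(y))/(-12*y), still 0/0.
After 3 applications of L'Hôpital's rule the quotient is (-cos(y))/(-12); substituting y = 0 gives 1/12.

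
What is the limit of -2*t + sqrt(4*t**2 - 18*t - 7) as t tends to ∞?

-9/2

This has the form ∞ − ∞. Multiply and divide by the conjugate √(4*t^2 - 18*t - 7) + 2t.
That gives (-18t - 7) / (√(4*t^2 - 18*t - 7) + 2t).
Divide numerator and denominator by t: the limit is -18/(2·2) = -9/2.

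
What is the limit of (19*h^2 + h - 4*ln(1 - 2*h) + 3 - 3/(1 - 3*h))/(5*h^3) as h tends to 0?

Substitution gives 0/0 (the numerator vanishes to order 3).
Expand each term to order h^3: the coefficient of h^3 in -3·1/(1 - 3h) is -81 and in -4·ln(1 - 2h) is 32/3.
Lower-order terms cancel with the polynomial part, so the numerator is (-211/3)·h^3 + o(h^3), and the limit is (-211/3)/(5) = -211/15.

-211/15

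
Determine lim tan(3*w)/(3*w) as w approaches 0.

1

Substitution gives 0/0.
Since tan(u)/u → 1 as u → 0, tan(3w)/(3w) → 1 and the limit is 3/3 = 1.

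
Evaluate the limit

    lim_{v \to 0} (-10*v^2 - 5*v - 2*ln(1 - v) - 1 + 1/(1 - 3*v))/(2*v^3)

Substitution gives 0/0 (the numerator vanishes to order 3).
Expand each term to order v^3: the coefficient of v^3 in 1/(1 - 3v) is 27 and in -2·ln(1 - v) is 2/3.
Lower-order terms cancel with the polynomial part, so the numerator is (83/3)·v^3 + o(v^3), and the limit is (83/3)/(2) = 83/6.

83/6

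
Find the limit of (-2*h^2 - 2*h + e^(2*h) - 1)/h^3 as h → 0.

4/3

Direct substitution gives 0/0.
Apply L'Hôpital: lim (-4*h + 2*e^(2*h) - 2)/(3*h^2), still 0/0.
Apply L'Hôpital: lim (4*e^(2*h) - 4)/(6*h), still 0/0.
After 3 applications of L'Hôpital's rule the quotient is (8*e^(2*h))/(6); substituting h = 0 gives 4/3.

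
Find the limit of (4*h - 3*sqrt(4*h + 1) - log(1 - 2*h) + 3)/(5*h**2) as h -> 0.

8/5

Substitution gives 0/0; apply L'Hôpital's rule 2 times.
After differentiating numerator and denominator 2 times the quotient is (12/(4*h + 1)^(3/2) + 4/(2*h - 1)^2)/(10); at h = 0 this is 8/5.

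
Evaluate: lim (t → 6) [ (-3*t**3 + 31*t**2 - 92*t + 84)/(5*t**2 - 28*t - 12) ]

Direct substitution gives 0/0, so factor. Both numerator and denominator have (t - 6) as a factor.
After cancelling, the expression reduces to (-3*t^2 + 13*t - 14)/(5*t + 2).
Substituting t = 6 gives -11/8.

-11/8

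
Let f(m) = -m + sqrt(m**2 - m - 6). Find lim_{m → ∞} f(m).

An ∞ − ∞ form. Rationalising with the conjugate, the difference becomes (-m - 6) / (√(m^2 - m - 6) + m).
For large m the denominator behaves like 2·m, so the quotient tends to -1/2 = -1/2.

-1/2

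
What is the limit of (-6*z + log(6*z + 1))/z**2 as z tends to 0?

Direct substitution gives 0/0.
Apply L'Hôpital: lim (-6 + 6/(6*z + 1))/(2*z), still 0/0.
After 2 applications of L'Hôpital's rule the quotient is (-36/(6*z + 1)^2)/(2); substituting z = 0 gives -18.

-18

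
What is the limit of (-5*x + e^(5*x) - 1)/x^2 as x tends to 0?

25/2

Direct substitution gives 0/0.
Apply L'Hôpital: lim (5*e^(5*x) - 5)/(2*x), still 0/0.
After 2 applications of L'Hôpital's rule the quotient is (25*e^(5*x))/(2); substituting x = 0 gives 25/2.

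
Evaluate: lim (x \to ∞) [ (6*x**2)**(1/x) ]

Base → ∞ and exponent → 0: an ∞^0 form.
Take logs: (1/x)·ln(6·x^2) = (ln 6 + 2·ln x)/x → 0.
So the limit is e^0 = 1.

1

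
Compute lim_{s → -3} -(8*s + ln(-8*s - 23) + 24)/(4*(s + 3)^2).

Direct substitution gives 0/0.
Apply L'Hôpital: lim (8 - 8/(-8*s - 23))/(-8*s - 24), still 0/0.
After 2 applications of L'Hôpital's rule the quotient is (-64/(-8*s - 23)^2)/(-8); substituting s = -3 gives 8.

8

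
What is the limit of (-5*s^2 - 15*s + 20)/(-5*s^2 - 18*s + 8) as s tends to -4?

Since s = -4 makes numerator and denominator zero, (s + 4) divides both.
Cancelling it gives (5 - 5*s)/(2 - 5*s); now plug in s = -4 to get 25/22.

25/22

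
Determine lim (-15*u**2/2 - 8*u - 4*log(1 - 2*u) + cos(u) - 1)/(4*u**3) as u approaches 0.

Substitution gives 0/0; apply L'Hôpital's rule 3 times.
After differentiating numerator and denominator 3 times the quotient is (sin(u) - 64/(2*u - 1)^3)/(24); at u = 0 this is 8/3.

8/3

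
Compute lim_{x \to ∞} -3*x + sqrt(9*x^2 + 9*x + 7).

This has the form ∞ − ∞. Multiply and divide by the conjugate √(9*x^2 + 9*x + 7) + 3x.
That gives (9x + 7) / (√(9*x^2 + 9*x + 7) + 3x).
Divide numerator and denominator by x: the limit is 9/(2·3) = 3/2.

3/2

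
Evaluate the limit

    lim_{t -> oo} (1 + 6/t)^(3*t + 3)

Let L be the limit and take ln: ln L = lim (3t + 3)·ln(1 + 6/t) = lim (3t + 3)·(6/t + O(1/t²)) = 18.
Hence L = e^(18).

e^(18)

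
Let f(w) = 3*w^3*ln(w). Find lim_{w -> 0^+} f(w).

This is a 0·(−∞) form. Rewrite as 3·ln(w) / w^(−3) and apply L'Hôpital:
the derivative quotient is 3·(1/w) / (−3·w^(−4)) = (-3/3)·w^3 → 0.

0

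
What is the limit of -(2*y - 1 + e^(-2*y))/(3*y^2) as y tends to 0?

Direct substitution gives 0/0.
Apply L'Hôpital: lim (2 - 2*e^(-2*y))/(-6*y), still 0/0.
After 2 applications of L'Hôpital's rule the quotient is (4*e^(-2*y))/(-6); substituting y = 0 gives -2/3.

-2/3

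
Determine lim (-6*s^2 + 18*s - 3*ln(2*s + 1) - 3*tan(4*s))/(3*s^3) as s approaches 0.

-24

Substitution gives 0/0 (the numerator vanishes to order 3).
Expand each term to order s^3: the coefficient of s^3 in -3·ln(1 + 2s) is -8 and in -3·tan(4s) is -64.
Lower-order terms cancel with the polynomial part, so the numerator is (-72)·s^3 + o(s^3), and the limit is (-72)/(3) = -24.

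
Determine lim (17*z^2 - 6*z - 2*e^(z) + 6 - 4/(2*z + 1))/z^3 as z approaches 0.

Substitution gives 0/0; apply L'Hôpital's rule 3 times.
After differentiating numerator and denominator 3 times the quotient is (-2*e^(z) + 192/(2*z + 1)^4)/(6); at z = 0 this is 95/3.

95/3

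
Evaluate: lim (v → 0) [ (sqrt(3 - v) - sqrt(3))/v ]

-√(3)/6

A 0/0 form; rationalise with √(3 - v) + √3. This collapses the numerator to -v, leaving -1/(√(3 - v) + √3) → -1/(2√3) = -√(3)/6.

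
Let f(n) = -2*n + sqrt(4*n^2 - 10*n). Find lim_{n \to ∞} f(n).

-5/2

This has the form ∞ − ∞. Multiply and divide by the conjugate √(4*n^2 - 10*n) + 2n.
That gives (-10n) / (√(4*n^2 - 10*n) + 2n).
Divide numerator and denominator by n: the limit is -10/(2·2) = -5/2.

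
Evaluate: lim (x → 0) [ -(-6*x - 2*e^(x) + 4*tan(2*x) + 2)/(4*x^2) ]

Substitution gives 0/0; apply L'Hôpital's rule 2 times.
After differentiating numerator and denominator 2 times the quotient is (-2*e^(x) + 32*tan(2*x)/cos(2*x)^2)/(-8); at x = 0 this is 1/4.

1/4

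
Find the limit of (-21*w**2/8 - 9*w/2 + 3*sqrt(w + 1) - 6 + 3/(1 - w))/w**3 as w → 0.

51/16

Substitution gives 0/0 (the numerator vanishes to order 3).
Expand each term to order w^3: the coefficient of w^3 in 3·1/(1 - w) is 3 and in 3·√(1 + w) is 3/16.
Lower-order terms cancel with the polynomial part, so the numerator is (51/16)·w^3 + o(w^3), and the limit is (51/16)/(1) = 51/16.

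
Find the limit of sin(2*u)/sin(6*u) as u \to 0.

1/3

Substitution gives 0/0.
Divide numerator and denominator by u: sin(2u)/u → 2 and sin(6u)/u → 6, so the limit is 1·2/6 = 1/3.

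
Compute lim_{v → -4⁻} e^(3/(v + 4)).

0

As v → -4⁻, 3/(v + 4) → −∞, so e^(3/(v + 4)) → 0.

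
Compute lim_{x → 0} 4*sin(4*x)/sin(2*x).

8

Substitution gives 0/0.
Divide numerator and denominator by x: sin(4x)/x → 4 and sin(2x)/x → 2, so the limit is 4·4/2 = 8.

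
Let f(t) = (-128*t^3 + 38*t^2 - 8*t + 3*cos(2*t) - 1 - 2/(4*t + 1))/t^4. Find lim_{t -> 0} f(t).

Substitution gives 0/0; apply L'Hôpital's rule 4 times.
After differentiating numerator and denominator 4 times the quotient is (48*cos(2*t) - 12288/(4*t + 1)^5)/(24); at t = 0 this is -510.

-510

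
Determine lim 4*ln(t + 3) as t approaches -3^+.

-∞

As t → -3⁺, t + 3 → 0⁺ and ln(t + 3) → −∞.
Multiplying by 4 gives -∞.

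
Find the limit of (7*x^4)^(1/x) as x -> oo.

Base → ∞ and exponent → 0: an ∞^0 form.
Take logs: (1/x)·ln(7·x^4) = (ln 7 + 4·ln x)/x → 0.
So the limit is e^0 = 1.

1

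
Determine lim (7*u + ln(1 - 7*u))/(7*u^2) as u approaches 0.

-7/2

Direct substitution gives 0/0.
Apply L'Hôpital: lim (7 - 7/(1 - 7*u))/(14*u), still 0/0.
After 2 applications of L'Hôpital's rule the quotient is (-49/(1 - 7*u)^2)/(14); substituting u = 0 gives -7/2.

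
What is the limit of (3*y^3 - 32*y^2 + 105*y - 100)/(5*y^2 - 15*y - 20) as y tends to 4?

-7/25

Direct substitution gives 0/0, so factor. Both numerator and denominator have (y - 4) as a factor.
After cancelling, the expression reduces to (3*y^2 - 20*y + 25)/(5*y + 5).
Substituting y = 4 gives -7/25.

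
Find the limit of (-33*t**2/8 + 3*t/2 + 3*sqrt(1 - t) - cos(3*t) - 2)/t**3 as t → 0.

Substitution gives 0/0; apply L'Hôpital's rule 3 times.
After differentiating numerator and denominator 3 times the quotient is (-27*sin(3*t) - 9/(8*(1 - t)^(5/2)))/(6); at t = 0 this is -3/16.

-3/16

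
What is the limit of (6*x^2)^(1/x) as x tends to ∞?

Base → ∞ and exponent → 0: an ∞^0 form.
Take logs: (1/x)·ln(6·x^2) = (ln 6 + 2·ln x)/x → 0.
So the limit is e^0 = 1.

1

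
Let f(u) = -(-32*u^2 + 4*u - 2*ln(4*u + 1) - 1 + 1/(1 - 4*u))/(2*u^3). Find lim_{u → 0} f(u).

Substitution gives 0/0 (the numerator vanishes to order 3).
Expand each term to order u^3: the coefficient of u^3 in -2·ln(1 + 4u) is -128/3 and in 1/(1 - 4u) is 64.
Lower-order terms cancel with the polynomial part, so the numerator is (64/3)·u^3 + o(u^3), and the limit is (64/3)/(-2) = -32/3.

-32/3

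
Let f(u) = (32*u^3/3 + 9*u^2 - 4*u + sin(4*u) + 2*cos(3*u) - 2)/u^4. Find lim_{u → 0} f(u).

27/4

Substitution gives 0/0; apply L'Hôpital's rule 4 times.
After differentiating numerator and denominator 4 times the quotient is (256*sin(4*u) + 162*cos(3*u))/(24); at u = 0 this is 27/4.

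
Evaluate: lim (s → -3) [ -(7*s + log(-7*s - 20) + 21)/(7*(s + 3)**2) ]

Direct substitution gives 0/0.
Apply L'Hôpital: lim (7 - 7/(-7*s - 20))/(-14*s - 42), still 0/0.
After 2 applications of L'Hôpital's rule the quotient is (-49/(-7*s - 20)^2)/(-14); substituting s = -3 gives 7/2.

7/2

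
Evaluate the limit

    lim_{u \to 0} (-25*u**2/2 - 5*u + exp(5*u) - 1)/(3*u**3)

125/18

Direct substitution gives 0/0.
Apply L'Hôpital: lim (-25*u + 5*e^(5*u) - 5)/(9*u^2), still 0/0.
Apply L'Hôpital: lim (25*e^(5*u) - 25)/(18*u), still 0/0.
After 3 applications of L'Hôpital's rule the quotient is (125*e^(5*u))/(18); substituting u = 0 gives 125/18.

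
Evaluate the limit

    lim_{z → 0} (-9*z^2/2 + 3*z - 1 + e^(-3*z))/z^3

Direct substitution gives 0/0.
Apply L'Hôpital: lim (-9*z + 3 - 3*e^(-3*z))/(3*z^2), still 0/0.
Apply L'Hôpital: lim (-9 + 9*e^(-3*z))/(6*z), still 0/0.
After 3 applications of L'Hôpital's rule the quotient is (-27*e^(-3*z))/(6); substituting z = 0 gives -9/2.

-9/2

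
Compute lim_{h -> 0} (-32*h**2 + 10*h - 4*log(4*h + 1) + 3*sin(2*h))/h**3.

Substitution gives 0/0 (the numerator vanishes to order 3).
Expand each term to order h^3: the coefficient of h^3 in 3·sin(2h) is -4 and in -4·ln(1 + 4h) is -256/3.
Lower-order terms cancel with the polynomial part, so the numerator is (-268/3)·h^3 + o(h^3), and the limit is (-268/3)/(1) = -268/3.

-268/3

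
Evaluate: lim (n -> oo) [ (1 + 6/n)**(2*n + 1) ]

e^(12)

Let L be the limit and take ln: ln L = lim (2n + 1)·ln(1 + 6/n) = lim (2n + 1)·(6/n + O(1/n²)) = 12.
Hence L = e^(12).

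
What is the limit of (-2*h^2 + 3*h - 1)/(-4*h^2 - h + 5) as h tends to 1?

1/9

At h = 1 both the top and bottom vanish — a removable singularity. Factoring out (h - 1) from each leaves (1 - 2*h)/(-4*h - 5), which at h = 1 equals 1/9.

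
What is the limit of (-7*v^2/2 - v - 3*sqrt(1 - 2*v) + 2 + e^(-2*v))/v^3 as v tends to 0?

1/6

Substitution gives 0/0; apply L'Hôpital's rule 3 times.
After differentiating numerator and denominator 3 times the quotient is (-8*e^(-2*v) + 9/(1 - 2*v)^(5/2))/(6); at v = 0 this is 1/6.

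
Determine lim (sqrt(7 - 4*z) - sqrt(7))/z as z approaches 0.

A 0/0 form; rationalise with √(7 - 4z) + √7. This collapses the numerator to -4z, leaving -4/(√(7 - 4z) + √7) → -4/(2√7) = -2*√(7)/7.

-2*√(7)/7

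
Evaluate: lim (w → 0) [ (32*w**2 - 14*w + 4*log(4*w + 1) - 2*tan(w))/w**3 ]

254/3

Substitution gives 0/0 (the numerator vanishes to order 3).
Expand each term to order w^3: the coefficient of w^3 in -2·tan(w) is -2/3 and in 4·ln(1 + 4w) is 256/3.
Lower-order terms cancel with the polynomial part, so the numerator is (254/3)·w^3 + o(w^3), and the limit is (254/3)/(1) = 254/3.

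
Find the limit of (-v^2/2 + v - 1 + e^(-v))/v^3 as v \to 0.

-1/6

Direct substitution gives 0/0.
Apply L'Hôpital: lim (-v + 1 - e^(-v))/(3*v^2), still 0/0.
Apply L'Hôpital: lim (-1 + e^(-v))/(6*v), still 0/0.
After 3 applications of L'Hôpital's rule the quotient is (-e^(-v))/(6); substituting v = 0 gives -1/6.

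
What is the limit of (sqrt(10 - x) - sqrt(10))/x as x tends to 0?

A 0/0 form; rationalise with √(10 - x) + √10. This collapses the numerator to -x, leaving -1/(√(10 - x) + √10) → -1/(2√10) = -√(10)/20.

-√(10)/20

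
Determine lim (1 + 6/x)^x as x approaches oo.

The base → 1 and the exponent → ∞: a 1^∞ form.
Take logarithms: (x)·ln(1 + 6/x). Since ln(1+u) ~ u for small u, this behaves like (x)·(6/x) → 6.
So the limit is e^(6).

e^(6)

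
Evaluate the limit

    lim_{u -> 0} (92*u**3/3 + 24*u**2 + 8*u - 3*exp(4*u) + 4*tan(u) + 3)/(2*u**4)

-16

Substitution gives 0/0 (the numerator vanishes to order 4).
Expand each term to order u^4: the coefficient of u^4 in -3·e^(4u) is -32 and in 4·tan(u) is 0.
Lower-order terms cancel with the polynomial part, so the numerator is (-32)·u^4 + o(u^4), and the limit is (-32)/(2) = -16.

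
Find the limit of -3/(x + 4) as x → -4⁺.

As x → -4⁺, (x + 4) → 0⁺, so (x + 4)^1 → 0⁺ and -3/(x + 4)^1 → -∞.

-∞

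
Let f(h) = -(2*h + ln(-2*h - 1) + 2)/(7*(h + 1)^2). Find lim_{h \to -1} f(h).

Direct substitution gives 0/0.
Apply L'Hôpital: lim (2 - 2/(-2*h - 1))/(-14*h - 14), still 0/0.
After 2 applications of L'Hôpital's rule the quotient is (-4/(-2*h - 1)^2)/(-14); substituting h = -1 gives 2/7.

2/7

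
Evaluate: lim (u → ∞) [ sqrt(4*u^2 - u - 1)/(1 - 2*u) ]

-1

For large |u|, √(4*u^2 - u - 1) ≈ √4·|u| and the denominator ≈ -2u.
Since u → +∞, |u| = u, giving √4/(-2) = -1.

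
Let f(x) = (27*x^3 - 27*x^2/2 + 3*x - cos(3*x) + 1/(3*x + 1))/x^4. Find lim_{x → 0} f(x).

Substitution gives 0/0; apply L'Hôpital's rule 4 times.
After differentiating numerator and denominator 4 times the quotient is (-81*cos(3*x) + 1944/(3*x + 1)^5)/(24); at x = 0 this is 621/8.

621/8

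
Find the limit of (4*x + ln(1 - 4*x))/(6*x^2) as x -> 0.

Direct substitution gives 0/0.
Apply L'Hôpital: lim (4 - 4/(1 - 4*x))/(12*x), still 0/0.
After 2 applications of L'Hôpital's rule the quotient is (-16/(1 - 4*x)^2)/(12); substituting x = 0 gives -4/3.

-4/3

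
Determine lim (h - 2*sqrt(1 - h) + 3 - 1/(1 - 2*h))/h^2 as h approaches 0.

Substitution gives 0/0; apply L'Hôpital's rule 2 times.
After differentiating numerator and denominator 2 times the quotient is (8/(2*h - 1)^3 + 1/(2*(1 - h)^(3/2)))/(2); at h = 0 this is -15/4.

-15/4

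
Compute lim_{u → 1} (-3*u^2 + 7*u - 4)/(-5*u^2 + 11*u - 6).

1

Direct substitution gives 0/0, so factor. Both numerator and denominator have (u - 1) as a factor.
After cancelling, the expression reduces to (4 - 3*u)/(6 - 5*u).
Substituting u = 1 gives 1.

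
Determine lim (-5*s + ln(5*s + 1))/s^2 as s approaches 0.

Direct substitution gives 0/0.
Apply L'Hôpital: lim (-5 + 5/(5*s + 1))/(2*s), still 0/0.
After 2 applications of L'Hôpital's rule the quotient is (-25/(5*s + 1)^2)/(2); substituting s = 0 gives -25/2.

-25/2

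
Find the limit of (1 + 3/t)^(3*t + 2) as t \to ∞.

The base → 1 and the exponent → ∞: a 1^∞ form.
Take logarithms: (3t + 2)·ln(1 + 3/t). Since ln(1+u) ~ u for small u, this behaves like (3t)·(3/t) → 9.
So the limit is e^(9).

e^(9)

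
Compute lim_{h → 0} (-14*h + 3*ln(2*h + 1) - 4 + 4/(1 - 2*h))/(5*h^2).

2

Substitution gives 0/0 (the numerator vanishes to order 2).
Expand each term to order h^2: the coefficient of h^2 in 3·ln(1 + 2h) is -6 and in 4·1/(1 - 2h) is 16.
Lower-order terms cancel with the polynomial part, so the numerator is (10)·h^2 + o(h^2), and the limit is (10)/(5) = 2.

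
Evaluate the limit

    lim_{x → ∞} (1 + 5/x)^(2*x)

e^(10)

The base → 1 and the exponent → ∞: a 1^∞ form.
Take logarithms: (2x)·ln(1 + 5/x). Since ln(1+u) ~ u for small u, this behaves like (2x)·(5/x) → 10.
So the limit is e^(10).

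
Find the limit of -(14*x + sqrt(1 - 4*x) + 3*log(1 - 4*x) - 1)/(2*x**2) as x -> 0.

13

Substitution gives 0/0 (the numerator vanishes to order 2).
Expand each term to order x^2: the coefficient of x^2 in √(1 - 4x) is -2 and in 3·ln(1 - 4x) is -24.
Lower-order terms cancel with the polynomial part, so the numerator is (-26)·x^2 + o(x^2), and the limit is (-26)/(-2) = 13.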